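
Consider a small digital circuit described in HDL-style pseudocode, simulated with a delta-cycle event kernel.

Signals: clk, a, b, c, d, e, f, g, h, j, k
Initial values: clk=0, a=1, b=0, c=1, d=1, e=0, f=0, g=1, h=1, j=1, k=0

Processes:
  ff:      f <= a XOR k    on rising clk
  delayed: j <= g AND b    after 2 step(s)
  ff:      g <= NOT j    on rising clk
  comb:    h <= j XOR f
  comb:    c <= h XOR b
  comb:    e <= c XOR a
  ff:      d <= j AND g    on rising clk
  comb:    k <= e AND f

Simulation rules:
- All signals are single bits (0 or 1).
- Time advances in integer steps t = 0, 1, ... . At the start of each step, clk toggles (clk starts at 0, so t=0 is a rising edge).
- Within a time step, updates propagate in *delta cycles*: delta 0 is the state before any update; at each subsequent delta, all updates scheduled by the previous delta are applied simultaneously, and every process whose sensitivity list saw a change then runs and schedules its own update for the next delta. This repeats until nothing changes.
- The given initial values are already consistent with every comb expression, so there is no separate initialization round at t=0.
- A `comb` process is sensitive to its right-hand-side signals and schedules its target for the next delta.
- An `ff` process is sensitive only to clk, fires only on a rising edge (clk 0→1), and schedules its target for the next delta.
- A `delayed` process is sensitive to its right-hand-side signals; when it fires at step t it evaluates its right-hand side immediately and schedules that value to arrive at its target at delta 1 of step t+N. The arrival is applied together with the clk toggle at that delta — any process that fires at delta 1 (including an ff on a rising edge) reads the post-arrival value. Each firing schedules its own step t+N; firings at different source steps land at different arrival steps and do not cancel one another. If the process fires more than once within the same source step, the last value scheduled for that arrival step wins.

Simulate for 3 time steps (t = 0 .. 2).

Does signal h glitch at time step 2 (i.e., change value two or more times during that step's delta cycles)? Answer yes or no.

yes

[bits: e,j,c,h,f,k,clk,b,g,a,d]
t=0: Δ0=01110000111 Δ1=01110010111 Δ2=01111010011 Δ3=01101010011 Δ4=01001010011 Δ5=11001010011 Δ6=11001110011 | 6Δ
t=1: Δ0=11001110011 Δ1=11001100011 | 1Δ
t=2: Δ0=11001100011 Δ1=10001110011 Δ2=10010110110 Δ3=10100010110 Δ4=00000010110 Δ5=10000010110 | 5Δ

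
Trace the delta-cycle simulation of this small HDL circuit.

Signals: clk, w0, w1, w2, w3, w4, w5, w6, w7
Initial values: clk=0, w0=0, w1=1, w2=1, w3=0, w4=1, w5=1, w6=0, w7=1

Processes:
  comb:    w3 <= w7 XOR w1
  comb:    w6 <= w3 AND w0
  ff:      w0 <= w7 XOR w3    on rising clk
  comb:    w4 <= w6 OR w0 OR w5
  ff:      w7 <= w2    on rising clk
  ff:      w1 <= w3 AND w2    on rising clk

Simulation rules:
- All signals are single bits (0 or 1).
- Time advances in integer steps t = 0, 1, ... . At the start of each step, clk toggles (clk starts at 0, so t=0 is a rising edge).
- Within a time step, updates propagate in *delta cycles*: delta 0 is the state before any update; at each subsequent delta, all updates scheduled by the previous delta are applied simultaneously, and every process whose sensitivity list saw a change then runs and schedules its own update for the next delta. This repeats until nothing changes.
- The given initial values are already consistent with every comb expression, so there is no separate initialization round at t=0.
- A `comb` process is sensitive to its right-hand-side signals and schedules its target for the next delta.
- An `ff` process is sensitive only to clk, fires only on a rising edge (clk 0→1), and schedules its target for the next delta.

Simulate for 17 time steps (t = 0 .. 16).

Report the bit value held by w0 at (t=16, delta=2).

t0.Δ0 w0=0 w4=1 w6=0 w1=1 w2=1 w5=1 w3=0 clk=0 w7=1
t0.Δ1 w0=0 w4=1 w6=0 w1=1 w2=1 w5=1 w3=0 clk=1 w7=1
t0.Δ2 w0=1 w4=1 w6=0 w1=0 w2=1 w5=1 w3=0 clk=1 w7=1
t0.Δ3 w0=1 w4=1 w6=0 w1=0 w2=1 w5=1 w3=1 clk=1 w7=1
t0.Δ4 w0=1 w4=1 w6=1 w1=0 w2=1 w5=1 w3=1 clk=1 w7=1
t1.Δ0 w0=1 w4=1 w6=1 w1=0 w2=1 w5=1 w3=1 clk=1 w7=1
t1.Δ1 w0=1 w4=1 w6=1 w1=0 w2=1 w5=1 w3=1 clk=0 w7=1
t2.Δ0 w0=1 w4=1 w6=1 w1=0 w2=1 w5=1 w3=1 clk=0 w7=1
t2.Δ1 w0=1 w4=1 w6=1 w1=0 w2=1 w5=1 w3=1 clk=1 w7=1
t2.Δ2 w0=0 w4=1 w6=1 w1=1 w2=1 w5=1 w3=1 clk=1 w7=1
t2.Δ3 w0=0 w4=1 w6=0 w1=1 w2=1 w5=1 w3=0 clk=1 w7=1
t3.Δ0 w0=0 w4=1 w6=0 w1=1 w2=1 w5=1 w3=0 clk=1 w7=1
t3.Δ1 w0=0 w4=1 w6=0 w1=1 w2=1 w5=1 w3=0 clk=0 w7=1
t4.Δ0 w0=0 w4=1 w6=0 w1=1 w2=1 w5=1 w3=0 clk=0 w7=1
t4.Δ1 w0=0 w4=1 w6=0 w1=1 w2=1 w5=1 w3=0 clk=1 w7=1
t4.Δ2 w0=1 w4=1 w6=0 w1=0 w2=1 w5=1 w3=0 clk=1 w7=1
t4.Δ3 w0=1 w4=1 w6=0 w1=0 w2=1 w5=1 w3=1 clk=1 w7=1
t4.Δ4 w0=1 w4=1 w6=1 w1=0 w2=1 w5=1 w3=1 clk=1 w7=1
t5.Δ0 w0=1 w4=1 w6=1 w1=0 w2=1 w5=1 w3=1 clk=1 w7=1
t5.Δ1 w0=1 w4=1 w6=1 w1=0 w2=1 w5=1 w3=1 clk=0 w7=1
t6.Δ0 w0=1 w4=1 w6=1 w1=0 w2=1 w5=1 w3=1 clk=0 w7=1
t6.Δ1 w0=1 w4=1 w6=1 w1=0 w2=1 w5=1 w3=1 clk=1 w7=1
t6.Δ2 w0=0 w4=1 w6=1 w1=1 w2=1 w5=1 w3=1 clk=1 w7=1
t6.Δ3 w0=0 w4=1 w6=0 w1=1 w2=1 w5=1 w3=0 clk=1 w7=1
t7.Δ0 w0=0 w4=1 w6=0 w1=1 w2=1 w5=1 w3=0 clk=1 w7=1
t7.Δ1 w0=0 w4=1 w6=0 w1=1 w2=1 w5=1 w3=0 clk=0 w7=1
t8.Δ0 w0=0 w4=1 w6=0 w1=1 w2=1 w5=1 w3=0 clk=0 w7=1
t8.Δ1 w0=0 w4=1 w6=0 w1=1 w2=1 w5=1 w3=0 clk=1 w7=1
t8.Δ2 w0=1 w4=1 w6=0 w1=0 w2=1 w5=1 w3=0 clk=1 w7=1
t8.Δ3 w0=1 w4=1 w6=0 w1=0 w2=1 w5=1 w3=1 clk=1 w7=1
t8.Δ4 w0=1 w4=1 w6=1 w1=0 w2=1 w5=1 w3=1 clk=1 w7=1
t9.Δ0 w0=1 w4=1 w6=1 w1=0 w2=1 w5=1 w3=1 clk=1 w7=1
t9.Δ1 w0=1 w4=1 w6=1 w1=0 w2=1 w5=1 w3=1 clk=0 w7=1
t10.Δ0 w0=1 w4=1 w6=1 w1=0 w2=1 w5=1 w3=1 clk=0 w7=1
t10.Δ1 w0=1 w4=1 w6=1 w1=0 w2=1 w5=1 w3=1 clk=1 w7=1
t10.Δ2 w0=0 w4=1 w6=1 w1=1 w2=1 w5=1 w3=1 clk=1 w7=1
t10.Δ3 w0=0 w4=1 w6=0 w1=1 w2=1 w5=1 w3=0 clk=1 w7=1
t11.Δ0 w0=0 w4=1 w6=0 w1=1 w2=1 w5=1 w3=0 clk=1 w7=1
t11.Δ1 w0=0 w4=1 w6=0 w1=1 w2=1 w5=1 w3=0 clk=0 w7=1
t12.Δ0 w0=0 w4=1 w6=0 w1=1 w2=1 w5=1 w3=0 clk=0 w7=1
t12.Δ1 w0=0 w4=1 w6=0 w1=1 w2=1 w5=1 w3=0 clk=1 w7=1
t12.Δ2 w0=1 w4=1 w6=0 w1=0 w2=1 w5=1 w3=0 clk=1 w7=1
t12.Δ3 w0=1 w4=1 w6=0 w1=0 w2=1 w5=1 w3=1 clk=1 w7=1
t12.Δ4 w0=1 w4=1 w6=1 w1=0 w2=1 w5=1 w3=1 clk=1 w7=1
t13.Δ0 w0=1 w4=1 w6=1 w1=0 w2=1 w5=1 w3=1 clk=1 w7=1
t13.Δ1 w0=1 w4=1 w6=1 w1=0 w2=1 w5=1 w3=1 clk=0 w7=1
t14.Δ0 w0=1 w4=1 w6=1 w1=0 w2=1 w5=1 w3=1 clk=0 w7=1
t14.Δ1 w0=1 w4=1 w6=1 w1=0 w2=1 w5=1 w3=1 clk=1 w7=1
t14.Δ2 w0=0 w4=1 w6=1 w1=1 w2=1 w5=1 w3=1 clk=1 w7=1
t14.Δ3 w0=0 w4=1 w6=0 w1=1 w2=1 w5=1 w3=0 clk=1 w7=1
t15.Δ0 w0=0 w4=1 w6=0 w1=1 w2=1 w5=1 w3=0 clk=1 w7=1
t15.Δ1 w0=0 w4=1 w6=0 w1=1 w2=1 w5=1 w3=0 clk=0 w7=1
t16.Δ0 w0=0 w4=1 w6=0 w1=1 w2=1 w5=1 w3=0 clk=0 w7=1
t16.Δ1 w0=0 w4=1 w6=0 w1=1 w2=1 w5=1 w3=0 clk=1 w7=1
t16.Δ2 w0=1 w4=1 w6=0 w1=0 w2=1 w5=1 w3=0 clk=1 w7=1
t16.Δ3 w0=1 w4=1 w6=0 w1=0 w2=1 w5=1 w3=1 clk=1 w7=1
t16.Δ4 w0=1 w4=1 w6=1 w1=0 w2=1 w5=1 w3=1 clk=1 w7=1

1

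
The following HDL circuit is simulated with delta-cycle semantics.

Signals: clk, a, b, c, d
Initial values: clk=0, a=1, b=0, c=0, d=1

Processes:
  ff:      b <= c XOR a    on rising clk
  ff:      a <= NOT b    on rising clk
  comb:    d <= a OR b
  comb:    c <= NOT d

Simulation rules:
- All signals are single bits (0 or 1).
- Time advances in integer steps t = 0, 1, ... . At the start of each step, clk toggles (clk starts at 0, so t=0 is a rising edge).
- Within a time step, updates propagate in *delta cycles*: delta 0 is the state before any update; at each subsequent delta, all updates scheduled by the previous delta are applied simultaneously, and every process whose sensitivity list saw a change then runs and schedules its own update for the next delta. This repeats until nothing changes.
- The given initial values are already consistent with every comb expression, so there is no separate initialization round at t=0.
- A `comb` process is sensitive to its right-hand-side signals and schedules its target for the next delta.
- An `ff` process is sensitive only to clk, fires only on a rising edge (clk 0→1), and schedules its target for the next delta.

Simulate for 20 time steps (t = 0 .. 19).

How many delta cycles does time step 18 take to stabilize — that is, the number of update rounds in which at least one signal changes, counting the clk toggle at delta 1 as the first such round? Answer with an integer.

4

t0.Δ0 b=0 clk=0 a=1 c=0 d=1
t0.Δ1 b=0 clk=1 a=1 c=0 d=1
t0.Δ2 b=1 clk=1 a=1 c=0 d=1
t1.Δ0 b=1 clk=1 a=1 c=0 d=1
t1.Δ1 b=1 clk=0 a=1 c=0 d=1
t2.Δ0 b=1 clk=0 a=1 c=0 d=1
t2.Δ1 b=1 clk=1 a=1 c=0 d=1
t2.Δ2 b=1 clk=1 a=0 c=0 d=1
t3.Δ0 b=1 clk=1 a=0 c=0 d=1
t3.Δ1 b=1 clk=0 a=0 c=0 d=1
t4.Δ0 b=1 clk=0 a=0 c=0 d=1
t4.Δ1 b=1 clk=1 a=0 c=0 d=1
t4.Δ2 b=0 clk=1 a=0 c=0 d=1
t4.Δ3 b=0 clk=1 a=0 c=0 d=0
t4.Δ4 b=0 clk=1 a=0 c=1 d=0
t5.Δ0 b=0 clk=1 a=0 c=1 d=0
t5.Δ1 b=0 clk=0 a=0 c=1 d=0
t6.Δ0 b=0 clk=0 a=0 c=1 d=0
t6.Δ1 b=0 clk=1 a=0 c=1 d=0
t6.Δ2 b=1 clk=1 a=1 c=1 d=0
t6.Δ3 b=1 clk=1 a=1 c=1 d=1
t6.Δ4 b=1 clk=1 a=1 c=0 d=1
t7.Δ0 b=1 clk=1 a=1 c=0 d=1
t7.Δ1 b=1 clk=0 a=1 c=0 d=1
t8.Δ0 b=1 clk=0 a=1 c=0 d=1
t8.Δ1 b=1 clk=1 a=1 c=0 d=1
t8.Δ2 b=1 clk=1 a=0 c=0 d=1
t9.Δ0 b=1 clk=1 a=0 c=0 d=1
t9.Δ1 b=1 clk=0 a=0 c=0 d=1
t10.Δ0 b=1 clk=0 a=0 c=0 d=1
t10.Δ1 b=1 clk=1 a=0 c=0 d=1
t10.Δ2 b=0 clk=1 a=0 c=0 d=1
t10.Δ3 b=0 clk=1 a=0 c=0 d=0
t10.Δ4 b=0 clk=1 a=0 c=1 d=0
t11.Δ0 b=0 clk=1 a=0 c=1 d=0
t11.Δ1 b=0 clk=0 a=0 c=1 d=0
t12.Δ0 b=0 clk=0 a=0 c=1 d=0
t12.Δ1 b=0 clk=1 a=0 c=1 d=0
t12.Δ2 b=1 clk=1 a=1 c=1 d=0
t12.Δ3 b=1 clk=1 a=1 c=1 d=1
t12.Δ4 b=1 clk=1 a=1 c=0 d=1
t13.Δ0 b=1 clk=1 a=1 c=0 d=1
t13.Δ1 b=1 clk=0 a=1 c=0 d=1
t14.Δ0 b=1 clk=0 a=1 c=0 d=1
t14.Δ1 b=1 clk=1 a=1 c=0 d=1
t14.Δ2 b=1 clk=1 a=0 c=0 d=1
t15.Δ0 b=1 clk=1 a=0 c=0 d=1
t15.Δ1 b=1 clk=0 a=0 c=0 d=1
t16.Δ0 b=1 clk=0 a=0 c=0 d=1
t16.Δ1 b=1 clk=1 a=0 c=0 d=1
t16.Δ2 b=0 clk=1 a=0 c=0 d=1
t16.Δ3 b=0 clk=1 a=0 c=0 d=0
t16.Δ4 b=0 clk=1 a=0 c=1 d=0
t17.Δ0 b=0 clk=1 a=0 c=1 d=0
t17.Δ1 b=0 clk=0 a=0 c=1 d=0
t18.Δ0 b=0 clk=0 a=0 c=1 d=0
t18.Δ1 b=0 clk=1 a=0 c=1 d=0
t18.Δ2 b=1 clk=1 a=1 c=1 d=0
t18.Δ3 b=1 clk=1 a=1 c=1 d=1
t18.Δ4 b=1 clk=1 a=1 c=0 d=1
t19.Δ0 b=1 clk=1 a=1 c=0 d=1
t19.Δ1 b=1 clk=0 a=1 c=0 d=1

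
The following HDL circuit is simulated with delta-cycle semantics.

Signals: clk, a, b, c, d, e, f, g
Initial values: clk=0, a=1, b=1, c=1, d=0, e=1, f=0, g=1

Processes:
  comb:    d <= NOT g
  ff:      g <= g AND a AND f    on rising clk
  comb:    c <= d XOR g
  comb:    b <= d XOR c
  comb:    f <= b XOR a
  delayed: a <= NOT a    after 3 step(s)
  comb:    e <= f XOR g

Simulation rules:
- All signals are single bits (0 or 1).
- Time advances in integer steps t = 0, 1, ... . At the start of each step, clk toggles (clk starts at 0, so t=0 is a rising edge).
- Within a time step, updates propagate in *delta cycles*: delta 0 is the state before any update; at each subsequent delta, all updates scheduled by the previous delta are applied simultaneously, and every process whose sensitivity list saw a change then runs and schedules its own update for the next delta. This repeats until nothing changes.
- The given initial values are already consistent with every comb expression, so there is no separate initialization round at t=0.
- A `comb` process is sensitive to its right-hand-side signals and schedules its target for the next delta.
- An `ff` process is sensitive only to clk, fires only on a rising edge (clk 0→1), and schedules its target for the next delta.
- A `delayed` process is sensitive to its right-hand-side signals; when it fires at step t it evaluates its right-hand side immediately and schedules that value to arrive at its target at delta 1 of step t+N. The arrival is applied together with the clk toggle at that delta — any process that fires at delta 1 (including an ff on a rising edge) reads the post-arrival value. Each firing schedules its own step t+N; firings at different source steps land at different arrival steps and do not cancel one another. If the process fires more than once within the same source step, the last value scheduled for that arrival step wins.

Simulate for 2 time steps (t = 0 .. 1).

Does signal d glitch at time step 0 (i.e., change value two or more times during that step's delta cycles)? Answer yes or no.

no

t0.Δ0 f=0 clk=0 g=1 b=1 a=1 c=1 d=0 e=1
t0.Δ1 f=0 clk=1 g=1 b=1 a=1 c=1 d=0 e=1
t0.Δ2 f=0 clk=1 g=0 b=1 a=1 c=1 d=0 e=1
t0.Δ3 f=0 clk=1 g=0 b=1 a=1 c=0 d=1 e=0
t0.Δ4 f=0 clk=1 g=0 b=1 a=1 c=1 d=1 e=0
t0.Δ5 f=0 clk=1 g=0 b=0 a=1 c=1 d=1 e=0
t0.Δ6 f=1 clk=1 g=0 b=0 a=1 c=1 d=1 e=0
t0.Δ7 f=1 clk=1 g=0 b=0 a=1 c=1 d=1 e=1
t1.Δ0 f=1 clk=1 g=0 b=0 a=1 c=1 d=1 e=1
t1.Δ1 f=1 clk=0 g=0 b=0 a=1 c=1 d=1 e=1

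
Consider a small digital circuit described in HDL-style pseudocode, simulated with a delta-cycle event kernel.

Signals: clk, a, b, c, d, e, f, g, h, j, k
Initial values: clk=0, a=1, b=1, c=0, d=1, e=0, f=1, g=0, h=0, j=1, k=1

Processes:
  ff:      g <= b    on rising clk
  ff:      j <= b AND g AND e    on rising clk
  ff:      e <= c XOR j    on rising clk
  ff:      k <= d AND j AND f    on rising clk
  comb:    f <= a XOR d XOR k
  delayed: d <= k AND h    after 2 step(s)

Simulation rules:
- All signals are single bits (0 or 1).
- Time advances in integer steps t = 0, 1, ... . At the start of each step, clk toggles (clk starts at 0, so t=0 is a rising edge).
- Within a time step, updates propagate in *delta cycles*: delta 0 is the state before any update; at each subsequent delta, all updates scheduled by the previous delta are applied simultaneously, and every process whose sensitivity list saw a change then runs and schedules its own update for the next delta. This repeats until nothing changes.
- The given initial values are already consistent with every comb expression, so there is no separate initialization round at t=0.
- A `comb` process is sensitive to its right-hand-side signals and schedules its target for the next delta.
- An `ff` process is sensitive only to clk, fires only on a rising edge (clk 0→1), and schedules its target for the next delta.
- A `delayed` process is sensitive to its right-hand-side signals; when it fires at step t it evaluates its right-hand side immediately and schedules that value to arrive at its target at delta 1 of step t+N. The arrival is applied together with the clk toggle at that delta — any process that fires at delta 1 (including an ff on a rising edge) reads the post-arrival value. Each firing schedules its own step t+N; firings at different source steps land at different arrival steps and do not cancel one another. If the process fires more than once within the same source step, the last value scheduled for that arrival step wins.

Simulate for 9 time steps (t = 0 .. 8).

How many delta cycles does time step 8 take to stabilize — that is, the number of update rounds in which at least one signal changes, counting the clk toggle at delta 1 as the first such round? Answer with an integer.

t0.Δ0 a=1 c=0 b=1 h=0 g=0 j=1 clk=0 k=1 f=1 e=0 d=1
t0.Δ1 a=1 c=0 b=1 h=0 g=0 j=1 clk=1 k=1 f=1 e=0 d=1
t0.Δ2 a=1 c=0 b=1 h=0 g=1 j=0 clk=1 k=1 f=1 e=1 d=1
t1.Δ0 a=1 c=0 b=1 h=0 g=1 j=0 clk=1 k=1 f=1 e=1 d=1
t1.Δ1 a=1 c=0 b=1 h=0 g=1 j=0 clk=0 k=1 f=1 e=1 d=1
t2.Δ0 a=1 c=0 b=1 h=0 g=1 j=0 clk=0 k=1 f=1 e=1 d=1
t2.Δ1 a=1 c=0 b=1 h=0 g=1 j=0 clk=1 k=1 f=1 e=1 d=1
t2.Δ2 a=1 c=0 b=1 h=0 g=1 j=1 clk=1 k=0 f=1 e=0 d=1
t2.Δ3 a=1 c=0 b=1 h=0 g=1 j=1 clk=1 k=0 f=0 e=0 d=1
t3.Δ0 a=1 c=0 b=1 h=0 g=1 j=1 clk=1 k=0 f=0 e=0 d=1
t3.Δ1 a=1 c=0 b=1 h=0 g=1 j=1 clk=0 k=0 f=0 e=0 d=1
t4.Δ0 a=1 c=0 b=1 h=0 g=1 j=1 clk=0 k=0 f=0 e=0 d=1
t4.Δ1 a=1 c=0 b=1 h=0 g=1 j=1 clk=1 k=0 f=0 e=0 d=0
t4.Δ2 a=1 c=0 b=1 h=0 g=1 j=0 clk=1 k=0 f=1 e=1 d=0
t5.Δ0 a=1 c=0 b=1 h=0 g=1 j=0 clk=1 k=0 f=1 e=1 d=0
t5.Δ1 a=1 c=0 b=1 h=0 g=1 j=0 clk=0 k=0 f=1 e=1 d=0
t6.Δ0 a=1 c=0 b=1 h=0 g=1 j=0 clk=0 k=0 f=1 e=1 d=0
t6.Δ1 a=1 c=0 b=1 h=0 g=1 j=0 clk=1 k=0 f=1 e=1 d=0
t6.Δ2 a=1 c=0 b=1 h=0 g=1 j=1 clk=1 k=0 f=1 e=0 d=0
t7.Δ0 a=1 c=0 b=1 h=0 g=1 j=1 clk=1 k=0 f=1 e=0 d=0
t7.Δ1 a=1 c=0 b=1 h=0 g=1 j=1 clk=0 k=0 f=1 e=0 d=0
t8.Δ0 a=1 c=0 b=1 h=0 g=1 j=1 clk=0 k=0 f=1 e=0 d=0
t8.Δ1 a=1 c=0 b=1 h=0 g=1 j=1 clk=1 k=0 f=1 e=0 d=0
t8.Δ2 a=1 c=0 b=1 h=0 g=1 j=0 clk=1 k=0 f=1 e=1 d=0

2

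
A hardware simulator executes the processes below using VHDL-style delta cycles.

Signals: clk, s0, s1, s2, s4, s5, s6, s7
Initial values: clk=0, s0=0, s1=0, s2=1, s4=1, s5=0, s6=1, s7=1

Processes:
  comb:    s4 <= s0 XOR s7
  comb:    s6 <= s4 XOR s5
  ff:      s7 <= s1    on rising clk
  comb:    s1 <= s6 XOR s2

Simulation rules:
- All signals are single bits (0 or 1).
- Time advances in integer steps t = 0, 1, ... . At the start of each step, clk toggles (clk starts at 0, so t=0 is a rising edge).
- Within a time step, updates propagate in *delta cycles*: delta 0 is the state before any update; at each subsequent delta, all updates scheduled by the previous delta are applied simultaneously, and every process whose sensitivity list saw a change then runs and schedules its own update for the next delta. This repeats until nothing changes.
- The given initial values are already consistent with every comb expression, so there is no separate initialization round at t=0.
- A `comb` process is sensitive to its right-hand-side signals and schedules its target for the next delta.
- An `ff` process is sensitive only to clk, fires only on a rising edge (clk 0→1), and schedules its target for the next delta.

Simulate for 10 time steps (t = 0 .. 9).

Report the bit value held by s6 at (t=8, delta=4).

t0.Δ0 clk=0 s5=0 s6=1 s1=0 s0=0 s7=1 s2=1 s4=1
t0.Δ1 clk=1 s5=0 s6=1 s1=0 s0=0 s7=1 s2=1 s4=1
t0.Δ2 clk=1 s5=0 s6=1 s1=0 s0=0 s7=0 s2=1 s4=1
t0.Δ3 clk=1 s5=0 s6=1 s1=0 s0=0 s7=0 s2=1 s4=0
t0.Δ4 clk=1 s5=0 s6=0 s1=0 s0=0 s7=0 s2=1 s4=0
t0.Δ5 clk=1 s5=0 s6=0 s1=1 s0=0 s7=0 s2=1 s4=0
t1.Δ0 clk=1 s5=0 s6=0 s1=1 s0=0 s7=0 s2=1 s4=0
t1.Δ1 clk=0 s5=0 s6=0 s1=1 s0=0 s7=0 s2=1 s4=0
t2.Δ0 clk=0 s5=0 s6=0 s1=1 s0=0 s7=0 s2=1 s4=0
t2.Δ1 clk=1 s5=0 s6=0 s1=1 s0=0 s7=0 s2=1 s4=0
t2.Δ2 clk=1 s5=0 s6=0 s1=1 s0=0 s7=1 s2=1 s4=0
t2.Δ3 clk=1 s5=0 s6=0 s1=1 s0=0 s7=1 s2=1 s4=1
t2.Δ4 clk=1 s5=0 s6=1 s1=1 s0=0 s7=1 s2=1 s4=1
t2.Δ5 clk=1 s5=0 s6=1 s1=0 s0=0 s7=1 s2=1 s4=1
t3.Δ0 clk=1 s5=0 s6=1 s1=0 s0=0 s7=1 s2=1 s4=1
t3.Δ1 clk=0 s5=0 s6=1 s1=0 s0=0 s7=1 s2=1 s4=1
t4.Δ0 clk=0 s5=0 s6=1 s1=0 s0=0 s7=1 s2=1 s4=1
t4.Δ1 clk=1 s5=0 s6=1 s1=0 s0=0 s7=1 s2=1 s4=1
t4.Δ2 clk=1 s5=0 s6=1 s1=0 s0=0 s7=0 s2=1 s4=1
t4.Δ3 clk=1 s5=0 s6=1 s1=0 s0=0 s7=0 s2=1 s4=0
t4.Δ4 clk=1 s5=0 s6=0 s1=0 s0=0 s7=0 s2=1 s4=0
t4.Δ5 clk=1 s5=0 s6=0 s1=1 s0=0 s7=0 s2=1 s4=0
t5.Δ0 clk=1 s5=0 s6=0 s1=1 s0=0 s7=0 s2=1 s4=0
t5.Δ1 clk=0 s5=0 s6=0 s1=1 s0=0 s7=0 s2=1 s4=0
t6.Δ0 clk=0 s5=0 s6=0 s1=1 s0=0 s7=0 s2=1 s4=0
t6.Δ1 clk=1 s5=0 s6=0 s1=1 s0=0 s7=0 s2=1 s4=0
t6.Δ2 clk=1 s5=0 s6=0 s1=1 s0=0 s7=1 s2=1 s4=0
t6.Δ3 clk=1 s5=0 s6=0 s1=1 s0=0 s7=1 s2=1 s4=1
t6.Δ4 clk=1 s5=0 s6=1 s1=1 s0=0 s7=1 s2=1 s4=1
t6.Δ5 clk=1 s5=0 s6=1 s1=0 s0=0 s7=1 s2=1 s4=1
t7.Δ0 clk=1 s5=0 s6=1 s1=0 s0=0 s7=1 s2=1 s4=1
t7.Δ1 clk=0 s5=0 s6=1 s1=0 s0=0 s7=1 s2=1 s4=1
t8.Δ0 clk=0 s5=0 s6=1 s1=0 s0=0 s7=1 s2=1 s4=1
t8.Δ1 clk=1 s5=0 s6=1 s1=0 s0=0 s7=1 s2=1 s4=1
t8.Δ2 clk=1 s5=0 s6=1 s1=0 s0=0 s7=0 s2=1 s4=1
t8.Δ3 clk=1 s5=0 s6=1 s1=0 s0=0 s7=0 s2=1 s4=0
t8.Δ4 clk=1 s5=0 s6=0 s1=0 s0=0 s7=0 s2=1 s4=0
t8.Δ5 clk=1 s5=0 s6=0 s1=1 s0=0 s7=0 s2=1 s4=0
t9.Δ0 clk=1 s5=0 s6=0 s1=1 s0=0 s7=0 s2=1 s4=0
t9.Δ1 clk=0 s5=0 s6=0 s1=1 s0=0 s7=0 s2=1 s4=0

0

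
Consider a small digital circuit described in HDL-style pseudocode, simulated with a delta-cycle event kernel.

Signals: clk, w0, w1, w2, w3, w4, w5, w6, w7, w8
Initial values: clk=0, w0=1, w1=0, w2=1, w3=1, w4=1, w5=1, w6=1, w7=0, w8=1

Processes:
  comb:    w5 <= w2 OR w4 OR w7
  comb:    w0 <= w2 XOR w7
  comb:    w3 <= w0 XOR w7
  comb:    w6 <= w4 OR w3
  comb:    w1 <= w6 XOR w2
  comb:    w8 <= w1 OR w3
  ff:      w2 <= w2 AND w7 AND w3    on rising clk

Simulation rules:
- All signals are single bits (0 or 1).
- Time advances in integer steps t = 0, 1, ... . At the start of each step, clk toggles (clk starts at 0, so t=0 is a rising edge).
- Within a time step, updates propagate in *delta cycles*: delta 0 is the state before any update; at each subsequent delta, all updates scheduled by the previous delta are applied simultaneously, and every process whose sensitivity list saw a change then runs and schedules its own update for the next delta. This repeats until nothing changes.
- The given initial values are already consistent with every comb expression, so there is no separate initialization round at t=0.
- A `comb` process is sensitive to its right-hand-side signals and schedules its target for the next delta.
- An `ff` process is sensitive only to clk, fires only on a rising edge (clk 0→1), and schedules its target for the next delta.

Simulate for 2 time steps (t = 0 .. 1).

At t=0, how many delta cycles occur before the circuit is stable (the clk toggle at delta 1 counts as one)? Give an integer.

4

t0.Δ0 clk=0 w5=1 w2=1 w8=1 w3=1 w4=1 w7=0 w6=1 w1=0 w0=1
t0.Δ1 clk=1 w5=1 w2=1 w8=1 w3=1 w4=1 w7=0 w6=1 w1=0 w0=1
t0.Δ2 clk=1 w5=1 w2=0 w8=1 w3=1 w4=1 w7=0 w6=1 w1=0 w0=1
t0.Δ3 clk=1 w5=1 w2=0 w8=1 w3=1 w4=1 w7=0 w6=1 w1=1 w0=0
t0.Δ4 clk=1 w5=1 w2=0 w8=1 w3=0 w4=1 w7=0 w6=1 w1=1 w0=0
t1.Δ0 clk=1 w5=1 w2=0 w8=1 w3=0 w4=1 w7=0 w6=1 w1=1 w0=0
t1.Δ1 clk=0 w5=1 w2=0 w8=1 w3=0 w4=1 w7=0 w6=1 w1=1 w0=0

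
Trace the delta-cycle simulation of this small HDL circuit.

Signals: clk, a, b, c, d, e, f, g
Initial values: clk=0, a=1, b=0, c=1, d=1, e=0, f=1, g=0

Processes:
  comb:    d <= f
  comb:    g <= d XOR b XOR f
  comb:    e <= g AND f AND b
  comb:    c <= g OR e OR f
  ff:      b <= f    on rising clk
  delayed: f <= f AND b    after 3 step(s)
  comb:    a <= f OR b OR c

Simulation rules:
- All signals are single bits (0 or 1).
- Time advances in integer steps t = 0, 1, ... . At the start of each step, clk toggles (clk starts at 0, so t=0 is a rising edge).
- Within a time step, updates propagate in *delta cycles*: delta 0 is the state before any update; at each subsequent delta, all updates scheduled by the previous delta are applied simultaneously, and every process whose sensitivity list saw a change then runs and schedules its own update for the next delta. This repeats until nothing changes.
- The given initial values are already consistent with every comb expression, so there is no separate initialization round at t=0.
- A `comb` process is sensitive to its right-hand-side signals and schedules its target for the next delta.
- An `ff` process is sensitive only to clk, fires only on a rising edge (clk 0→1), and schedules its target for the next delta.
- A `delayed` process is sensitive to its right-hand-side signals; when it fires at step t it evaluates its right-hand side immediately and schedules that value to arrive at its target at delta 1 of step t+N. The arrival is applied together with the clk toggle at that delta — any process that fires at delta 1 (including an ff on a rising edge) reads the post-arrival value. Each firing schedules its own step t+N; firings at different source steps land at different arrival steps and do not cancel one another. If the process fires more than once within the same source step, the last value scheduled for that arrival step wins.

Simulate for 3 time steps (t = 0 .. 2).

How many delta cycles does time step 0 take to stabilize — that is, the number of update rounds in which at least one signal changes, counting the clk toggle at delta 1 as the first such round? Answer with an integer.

[bits: b,g,f,clk,c,e,d,a]
t=0: Δ0=00101011 Δ1=00111011 Δ2=10111011 Δ3=11111011 Δ4=11111111 | 4Δ
t=1: Δ0=11111111 Δ1=11101111 | 1Δ
t=2: Δ0=11101111 Δ1=11111111 | 1Δ

4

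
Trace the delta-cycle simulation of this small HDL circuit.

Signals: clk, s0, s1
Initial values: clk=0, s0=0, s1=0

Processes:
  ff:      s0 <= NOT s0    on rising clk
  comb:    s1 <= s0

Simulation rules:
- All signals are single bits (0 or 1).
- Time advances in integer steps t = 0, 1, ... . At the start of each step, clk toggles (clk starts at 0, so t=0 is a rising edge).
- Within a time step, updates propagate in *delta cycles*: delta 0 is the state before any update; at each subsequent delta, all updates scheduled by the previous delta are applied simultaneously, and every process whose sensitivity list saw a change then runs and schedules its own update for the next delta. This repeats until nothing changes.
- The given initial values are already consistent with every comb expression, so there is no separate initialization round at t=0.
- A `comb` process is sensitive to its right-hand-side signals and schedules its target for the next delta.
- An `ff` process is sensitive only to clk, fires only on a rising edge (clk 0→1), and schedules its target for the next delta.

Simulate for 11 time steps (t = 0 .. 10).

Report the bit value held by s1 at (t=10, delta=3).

t=0 Δ0: s1=0 clk=0 s0=0
  Δ1: clk:0→1
  Δ2: s0:0→1
  Δ3: s1:0→1
  (3Δ to stable)
t=1 Δ0: s1=1 clk=1 s0=1
  Δ1: clk:1→0
  (1Δ to stable)
t=2 Δ0: s1=1 clk=0 s0=1
  Δ1: clk:0→1
  Δ2: s0:1→0
  Δ3: s1:1→0
  (3Δ to stable)
t=3 Δ0: s1=0 clk=1 s0=0
  Δ1: clk:1→0
  (1Δ to stable)
t=4 Δ0: s1=0 clk=0 s0=0
  Δ1: clk:0→1
  Δ2: s0:0→1
  Δ3: s1:0→1
  (3Δ to stable)
t=5 Δ0: s1=1 clk=1 s0=1
  Δ1: clk:1→0
  (1Δ to stable)
t=6 Δ0: s1=1 clk=0 s0=1
  Δ1: clk:0→1
  Δ2: s0:1→0
  Δ3: s1:1→0
  (3Δ to stable)
t=7 Δ0: s1=0 clk=1 s0=0
  Δ1: clk:1→0
  (1Δ to stable)
t=8 Δ0: s1=0 clk=0 s0=0
  Δ1: clk:0→1
  Δ2: s0:0→1
  Δ3: s1:0→1
  (3Δ to stable)
t=9 Δ0: s1=1 clk=1 s0=1
  Δ1: clk:1→0
  (1Δ to stable)
t=10 Δ0: s1=1 clk=0 s0=1
  Δ1: clk:0→1
  Δ2: s0:1→0
  Δ3: s1:1→0
  (3Δ to stable)

0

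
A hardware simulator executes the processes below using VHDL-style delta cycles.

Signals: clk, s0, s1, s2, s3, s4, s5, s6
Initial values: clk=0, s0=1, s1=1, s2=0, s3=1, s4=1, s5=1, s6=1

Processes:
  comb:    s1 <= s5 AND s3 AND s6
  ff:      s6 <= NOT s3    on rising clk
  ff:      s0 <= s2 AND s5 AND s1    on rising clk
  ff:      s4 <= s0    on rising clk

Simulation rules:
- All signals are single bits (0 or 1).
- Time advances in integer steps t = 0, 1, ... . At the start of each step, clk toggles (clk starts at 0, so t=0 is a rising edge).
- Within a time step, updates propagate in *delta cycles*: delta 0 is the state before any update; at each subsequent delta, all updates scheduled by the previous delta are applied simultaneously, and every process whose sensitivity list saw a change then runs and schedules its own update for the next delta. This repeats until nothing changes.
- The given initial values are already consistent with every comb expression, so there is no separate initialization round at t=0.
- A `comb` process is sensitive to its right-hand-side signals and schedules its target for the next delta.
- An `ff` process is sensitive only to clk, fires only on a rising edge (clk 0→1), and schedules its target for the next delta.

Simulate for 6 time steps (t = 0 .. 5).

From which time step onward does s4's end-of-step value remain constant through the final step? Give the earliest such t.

2

[bits: s2,s4,s0,s3,s5,s1,s6,clk]
t=0: Δ0=01111110 Δ1=01111111 Δ2=01011101 Δ3=01011001 | 3Δ
t=1: Δ0=01011001 Δ1=01011000 | 1Δ
t=2: Δ0=01011000 Δ1=01011001 Δ2=00011001 | 2Δ
t=3: Δ0=00011001 Δ1=00011000 | 1Δ
t=4: Δ0=00011000 Δ1=00011001 | 1Δ
t=5: Δ0=00011001 Δ1=00011000 | 1Δ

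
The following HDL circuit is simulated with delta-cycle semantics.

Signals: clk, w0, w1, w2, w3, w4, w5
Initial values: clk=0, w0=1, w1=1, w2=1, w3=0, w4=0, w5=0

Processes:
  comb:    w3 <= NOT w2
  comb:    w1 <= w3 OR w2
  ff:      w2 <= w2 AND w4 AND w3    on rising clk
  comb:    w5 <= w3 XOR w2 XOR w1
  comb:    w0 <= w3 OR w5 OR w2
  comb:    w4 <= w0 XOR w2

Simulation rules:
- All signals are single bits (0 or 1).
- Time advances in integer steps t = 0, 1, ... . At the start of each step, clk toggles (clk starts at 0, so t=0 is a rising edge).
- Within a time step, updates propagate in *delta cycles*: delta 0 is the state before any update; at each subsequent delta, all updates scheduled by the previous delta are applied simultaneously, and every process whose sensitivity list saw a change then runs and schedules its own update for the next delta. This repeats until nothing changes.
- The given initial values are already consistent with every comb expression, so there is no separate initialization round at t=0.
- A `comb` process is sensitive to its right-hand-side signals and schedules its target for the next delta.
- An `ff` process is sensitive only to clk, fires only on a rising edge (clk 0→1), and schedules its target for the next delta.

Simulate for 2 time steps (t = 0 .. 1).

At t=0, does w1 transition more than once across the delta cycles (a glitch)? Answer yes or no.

yes

[bits: w0,clk,w4,w2,w3,w1,w5]
t=0: Δ0=1001010 Δ1=1101010 Δ2=1100010 Δ3=0110101 Δ4=1100111 Δ5=1110110 | 5Δ
t=1: Δ0=1110110 Δ1=1010110 | 1Δ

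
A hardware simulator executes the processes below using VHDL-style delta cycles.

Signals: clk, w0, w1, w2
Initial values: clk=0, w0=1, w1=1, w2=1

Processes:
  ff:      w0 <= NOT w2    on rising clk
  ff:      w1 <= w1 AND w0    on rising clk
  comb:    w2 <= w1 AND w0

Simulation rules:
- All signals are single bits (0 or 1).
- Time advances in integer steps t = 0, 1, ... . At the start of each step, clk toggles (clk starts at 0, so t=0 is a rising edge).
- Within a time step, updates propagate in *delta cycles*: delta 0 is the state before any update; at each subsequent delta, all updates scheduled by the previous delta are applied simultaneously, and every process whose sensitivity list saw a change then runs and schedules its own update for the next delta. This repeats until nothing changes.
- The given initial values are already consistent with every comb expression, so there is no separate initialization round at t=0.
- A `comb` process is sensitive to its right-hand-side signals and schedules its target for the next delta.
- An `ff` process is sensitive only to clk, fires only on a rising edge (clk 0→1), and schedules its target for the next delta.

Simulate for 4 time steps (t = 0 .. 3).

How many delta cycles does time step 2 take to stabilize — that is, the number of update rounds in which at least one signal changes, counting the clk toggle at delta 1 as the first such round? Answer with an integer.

t=0 Δ0: clk=0 w1=1 w0=1 w2=1
  Δ1: clk:0→1
  Δ2: w0:1→0
  Δ3: w2:1→0
  (3Δ to stable)
t=1 Δ0: clk=1 w1=1 w0=0 w2=0
  Δ1: clk:1→0
  (1Δ to stable)
t=2 Δ0: clk=0 w1=1 w0=0 w2=0
  Δ1: clk:0→1
  Δ2: w1:1→0, w0:0→1
  (2Δ to stable)
t=3 Δ0: clk=1 w1=0 w0=1 w2=0
  Δ1: clk:1→0
  (1Δ to stable)

2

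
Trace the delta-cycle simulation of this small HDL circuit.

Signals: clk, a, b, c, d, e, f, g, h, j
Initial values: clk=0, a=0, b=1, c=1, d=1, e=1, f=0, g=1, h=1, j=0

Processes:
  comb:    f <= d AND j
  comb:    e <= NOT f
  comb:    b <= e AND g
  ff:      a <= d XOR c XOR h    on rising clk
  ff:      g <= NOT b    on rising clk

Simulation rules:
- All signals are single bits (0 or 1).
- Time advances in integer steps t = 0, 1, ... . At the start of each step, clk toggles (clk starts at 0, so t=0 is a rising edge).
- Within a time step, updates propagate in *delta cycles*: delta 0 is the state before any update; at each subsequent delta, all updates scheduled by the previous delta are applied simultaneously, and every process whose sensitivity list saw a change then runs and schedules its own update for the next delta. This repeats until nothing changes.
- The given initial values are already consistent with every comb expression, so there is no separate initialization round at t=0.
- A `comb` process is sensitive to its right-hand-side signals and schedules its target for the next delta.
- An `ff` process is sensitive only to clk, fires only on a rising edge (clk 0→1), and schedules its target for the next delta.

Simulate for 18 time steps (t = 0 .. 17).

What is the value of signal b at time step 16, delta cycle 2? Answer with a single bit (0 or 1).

1

[bits: h,b,f,e,d,g,c,a,clk,j]
t=0: Δ0=1101111000 Δ1=1101111010 Δ2=1101101110 Δ3=1001101110 | 3Δ
t=1: Δ0=1001101110 Δ1=1001101100 | 1Δ
t=2: Δ0=1001101100 Δ1=1001101110 Δ2=1001111110 Δ3=1101111110 | 3Δ
t=3: Δ0=1101111110 Δ1=1101111100 | 1Δ
t=4: Δ0=1101111100 Δ1=1101111110 Δ2=1101101110 Δ3=1001101110 | 3Δ
t=5: Δ0=1001101110 Δ1=1001101100 | 1Δ
t=6: Δ0=1001101100 Δ1=1001101110 Δ2=1001111110 Δ3=1101111110 | 3Δ
t=7: Δ0=1101111110 Δ1=1101111100 | 1Δ
t=8: Δ0=1101111100 Δ1=1101111110 Δ2=1101101110 Δ3=1001101110 | 3Δ
t=9: Δ0=1001101110 Δ1=1001101100 | 1Δ
t=10: Δ0=1001101100 Δ1=1001101110 Δ2=1001111110 Δ3=1101111110 | 3Δ
t=11: Δ0=1101111110 Δ1=1101111100 | 1Δ
t=12: Δ0=1101111100 Δ1=1101111110 Δ2=1101101110 Δ3=1001101110 | 3Δ
t=13: Δ0=1001101110 Δ1=1001101100 | 1Δ
t=14: Δ0=1001101100 Δ1=1001101110 Δ2=1001111110 Δ3=1101111110 | 3Δ
t=15: Δ0=1101111110 Δ1=1101111100 | 1Δ
t=16: Δ0=1101111100 Δ1=1101111110 Δ2=1101101110 Δ3=1001101110 | 3Δ
t=17: Δ0=1001101110 Δ1=1001101100 | 1Δ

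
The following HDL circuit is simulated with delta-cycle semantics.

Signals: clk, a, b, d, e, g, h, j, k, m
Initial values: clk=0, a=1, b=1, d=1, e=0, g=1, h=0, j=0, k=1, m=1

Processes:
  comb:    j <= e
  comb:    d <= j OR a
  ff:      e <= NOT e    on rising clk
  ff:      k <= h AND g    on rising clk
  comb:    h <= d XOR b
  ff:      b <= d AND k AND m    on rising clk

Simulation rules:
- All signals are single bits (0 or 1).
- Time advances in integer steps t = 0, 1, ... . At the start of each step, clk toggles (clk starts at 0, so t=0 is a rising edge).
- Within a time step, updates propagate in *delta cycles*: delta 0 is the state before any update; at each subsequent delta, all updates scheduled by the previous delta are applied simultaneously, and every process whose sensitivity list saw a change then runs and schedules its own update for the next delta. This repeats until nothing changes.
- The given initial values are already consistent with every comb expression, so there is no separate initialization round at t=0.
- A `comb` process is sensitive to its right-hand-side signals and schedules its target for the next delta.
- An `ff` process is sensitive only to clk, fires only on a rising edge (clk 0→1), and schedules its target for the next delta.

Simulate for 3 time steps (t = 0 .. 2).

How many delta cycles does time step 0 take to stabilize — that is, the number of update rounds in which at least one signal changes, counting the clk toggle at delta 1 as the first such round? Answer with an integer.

t=0 Δ0: h=0 g=1 j=0 k=1 e=0 a=1 b=1 d=1 m=1 clk=0
  Δ1: clk:0→1
  Δ2: k:1→0, e:0→1
  Δ3: j:0→1
  (3Δ to stable)
t=1 Δ0: h=0 g=1 j=1 k=0 e=1 a=1 b=1 d=1 m=1 clk=1
  Δ1: clk:1→0
  (1Δ to stable)
t=2 Δ0: h=0 g=1 j=1 k=0 e=1 a=1 b=1 d=1 m=1 clk=0
  Δ1: clk:0→1
  Δ2: e:1→0, b:1→0
  Δ3: h:0→1, j:1→0
  (3Δ to stable)

3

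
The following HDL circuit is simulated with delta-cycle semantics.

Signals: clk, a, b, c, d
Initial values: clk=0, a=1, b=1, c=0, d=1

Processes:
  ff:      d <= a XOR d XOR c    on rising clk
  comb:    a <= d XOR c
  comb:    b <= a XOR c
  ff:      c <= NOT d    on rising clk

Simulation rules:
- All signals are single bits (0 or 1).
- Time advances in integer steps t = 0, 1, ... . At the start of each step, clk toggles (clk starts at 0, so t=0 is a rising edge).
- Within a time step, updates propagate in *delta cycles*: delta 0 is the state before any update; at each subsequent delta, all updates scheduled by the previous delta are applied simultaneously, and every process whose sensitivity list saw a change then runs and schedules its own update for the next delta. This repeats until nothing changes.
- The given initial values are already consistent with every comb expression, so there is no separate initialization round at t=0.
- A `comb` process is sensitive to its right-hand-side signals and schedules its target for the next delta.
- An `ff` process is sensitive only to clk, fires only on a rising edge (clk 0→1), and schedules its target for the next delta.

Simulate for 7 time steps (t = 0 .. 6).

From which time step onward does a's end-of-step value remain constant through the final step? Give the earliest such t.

2

t=0 Δ0: c=0 clk=0 a=1 d=1 b=1
  Δ1: clk:0→1
  Δ2: d:1→0
  Δ3: a:1→0
  Δ4: b:1→0
  (4Δ to stable)
t=1 Δ0: c=0 clk=1 a=0 d=0 b=0
  Δ1: clk:1→0
  (1Δ to stable)
t=2 Δ0: c=0 clk=0 a=0 d=0 b=0
  Δ1: clk:0→1
  Δ2: c:0→1
  Δ3: a:0→1, b:0→1
  Δ4: b:1→0
  (4Δ to stable)
t=3 Δ0: c=1 clk=1 a=1 d=0 b=0
  Δ1: clk:1→0
  (1Δ to stable)
t=4 Δ0: c=1 clk=0 a=1 d=0 b=0
  Δ1: clk:0→1
  (1Δ to stable)
t=5 Δ0: c=1 clk=1 a=1 d=0 b=0
  Δ1: clk:1→0
  (1Δ to stable)
t=6 Δ0: c=1 clk=0 a=1 d=0 b=0
  Δ1: clk:0→1
  (1Δ to stable)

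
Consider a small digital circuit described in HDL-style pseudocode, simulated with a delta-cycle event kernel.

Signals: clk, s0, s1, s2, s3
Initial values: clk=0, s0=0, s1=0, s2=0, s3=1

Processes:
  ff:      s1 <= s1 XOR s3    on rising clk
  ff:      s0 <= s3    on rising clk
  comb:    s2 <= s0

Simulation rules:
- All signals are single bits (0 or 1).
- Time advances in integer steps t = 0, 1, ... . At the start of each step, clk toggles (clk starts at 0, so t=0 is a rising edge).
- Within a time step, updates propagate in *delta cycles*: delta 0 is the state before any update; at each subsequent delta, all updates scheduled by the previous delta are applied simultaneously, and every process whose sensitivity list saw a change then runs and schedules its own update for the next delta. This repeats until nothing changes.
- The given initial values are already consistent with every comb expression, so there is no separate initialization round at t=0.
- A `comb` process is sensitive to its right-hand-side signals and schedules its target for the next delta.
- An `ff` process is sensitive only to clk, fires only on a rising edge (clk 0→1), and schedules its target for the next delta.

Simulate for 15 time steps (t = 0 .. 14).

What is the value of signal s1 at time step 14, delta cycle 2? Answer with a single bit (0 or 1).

[bits: s0,clk,s3,s1,s2]
t=0: Δ0=00100 Δ1=01100 Δ2=11110 Δ3=11111 | 3Δ
t=1: Δ0=11111 Δ1=10111 | 1Δ
t=2: Δ0=10111 Δ1=11111 Δ2=11101 | 2Δ
t=3: Δ0=11101 Δ1=10101 | 1Δ
t=4: Δ0=10101 Δ1=11101 Δ2=11111 | 2Δ
t=5: Δ0=11111 Δ1=10111 | 1Δ
t=6: Δ0=10111 Δ1=11111 Δ2=11101 | 2Δ
t=7: Δ0=11101 Δ1=10101 | 1Δ
t=8: Δ0=10101 Δ1=11101 Δ2=11111 | 2Δ
t=9: Δ0=11111 Δ1=10111 | 1Δ
t=10: Δ0=10111 Δ1=11111 Δ2=11101 | 2Δ
t=11: Δ0=11101 Δ1=10101 | 1Δ
t=12: Δ0=10101 Δ1=11101 Δ2=11111 | 2Δ
t=13: Δ0=11111 Δ1=10111 | 1Δ
t=14: Δ0=10111 Δ1=11111 Δ2=11101 | 2Δ

0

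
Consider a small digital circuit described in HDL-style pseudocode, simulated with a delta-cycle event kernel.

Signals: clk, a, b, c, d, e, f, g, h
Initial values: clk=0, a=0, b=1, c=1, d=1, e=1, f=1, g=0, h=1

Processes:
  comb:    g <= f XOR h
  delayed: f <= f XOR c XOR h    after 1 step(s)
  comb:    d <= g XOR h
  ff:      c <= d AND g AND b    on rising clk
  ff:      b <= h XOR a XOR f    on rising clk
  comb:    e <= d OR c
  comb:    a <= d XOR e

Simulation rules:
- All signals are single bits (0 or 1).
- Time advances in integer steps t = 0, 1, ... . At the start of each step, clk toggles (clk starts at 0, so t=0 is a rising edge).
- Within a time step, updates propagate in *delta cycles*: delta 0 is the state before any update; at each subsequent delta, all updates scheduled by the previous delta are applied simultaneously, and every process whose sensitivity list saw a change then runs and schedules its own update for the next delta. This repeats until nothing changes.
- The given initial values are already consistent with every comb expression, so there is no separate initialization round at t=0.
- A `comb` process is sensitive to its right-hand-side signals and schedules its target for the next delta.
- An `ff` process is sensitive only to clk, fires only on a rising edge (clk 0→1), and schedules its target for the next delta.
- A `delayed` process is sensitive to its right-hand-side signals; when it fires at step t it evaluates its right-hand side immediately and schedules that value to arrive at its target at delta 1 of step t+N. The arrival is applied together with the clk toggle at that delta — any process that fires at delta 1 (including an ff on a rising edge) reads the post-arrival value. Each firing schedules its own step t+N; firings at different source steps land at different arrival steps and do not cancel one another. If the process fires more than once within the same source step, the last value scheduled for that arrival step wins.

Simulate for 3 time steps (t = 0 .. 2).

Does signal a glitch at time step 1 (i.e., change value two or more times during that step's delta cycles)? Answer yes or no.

t=0 Δ0: h=1 d=1 clk=0 g=0 c=1 f=1 a=0 e=1 b=1
  Δ1: clk:0→1
  Δ2: c:1→0, b:1→0
  (2Δ to stable)
t=1 Δ0: h=1 d=1 clk=1 g=0 c=0 f=1 a=0 e=1 b=0
  Δ1: clk:1→0, f:1→0
  Δ2: g:0→1
  Δ3: d:1→0
  Δ4: a:0→1, e:1→0
  Δ5: a:1→0
  (5Δ to stable)
t=2 Δ0: h=1 d=0 clk=0 g=1 c=0 f=0 a=0 e=0 b=0
  Δ1: clk:0→1, f:0→1
  Δ2: g:1→0
  Δ3: d:0→1
  Δ4: a:0→1, e:0→1
  Δ5: a:1→0
  (5Δ to stable)

yes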